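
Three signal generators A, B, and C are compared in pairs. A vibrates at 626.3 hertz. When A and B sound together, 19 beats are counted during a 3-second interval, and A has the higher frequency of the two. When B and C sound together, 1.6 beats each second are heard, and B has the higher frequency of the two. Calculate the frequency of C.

618.3667 Hz

A–B: Beat frequency = 19/3 = 6.3333 Hz.
B is below A, so f_B = 626.3 − 6.3333 = 619.9667 Hz.
C is below B, so f_C = 619.9667 − 1.6 = 618.3667 Hz.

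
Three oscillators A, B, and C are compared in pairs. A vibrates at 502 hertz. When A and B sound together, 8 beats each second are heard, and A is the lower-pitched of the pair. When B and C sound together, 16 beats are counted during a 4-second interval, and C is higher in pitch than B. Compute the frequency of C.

514 Hz

B is above A, so f_B = 502 + 8 = 510 Hz.
B–C: Beat frequency = 16/4 = 4 Hz.
C is above B, so f_C = 510 + 4 = 514 Hz.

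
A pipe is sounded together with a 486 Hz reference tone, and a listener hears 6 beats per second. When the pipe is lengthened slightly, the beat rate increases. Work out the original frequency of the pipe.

480 Hz

|f − 486| = 6, so the pipe was at either 480 Hz or 492 Hz.
A longer pipe has a lower fundamental; the adjustment lowers the pipe's frequency.
The beat rate rose, so the adjustment moved the pipe further from 486 Hz — it was already below the reference.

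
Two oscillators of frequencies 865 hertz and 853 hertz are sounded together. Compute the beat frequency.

The beat frequency equals the magnitude of the frequency difference.
|865 − 853| = 12 Hz.

12 Hz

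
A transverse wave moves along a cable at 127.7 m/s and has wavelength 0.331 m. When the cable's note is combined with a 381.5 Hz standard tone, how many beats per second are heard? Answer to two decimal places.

Source frequency f = v/λ = 127.7/0.331 = 385.8006 Hz.
f_beat = |385.8006 − 381.5| = 4.30 Hz.

4.30 Hz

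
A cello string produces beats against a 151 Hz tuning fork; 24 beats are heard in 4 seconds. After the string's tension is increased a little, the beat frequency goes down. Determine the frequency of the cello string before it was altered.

145 Hz

Beat frequency = 24/4 = 6 Hz.
|f − 151| = 6, so the cello string was at either 145 Hz or 157 Hz.
Higher tension means higher frequency; the adjustment raises the cello string's frequency.
The beat rate fell, so the adjustment moved the cello string toward 151 Hz — it must have started below the reference.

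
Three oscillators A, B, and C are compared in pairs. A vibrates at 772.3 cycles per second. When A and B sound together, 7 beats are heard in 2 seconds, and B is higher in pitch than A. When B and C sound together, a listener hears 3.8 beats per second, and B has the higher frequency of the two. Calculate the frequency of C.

A–B: Beat frequency = 7/2 = 3.5 Hz.
B is above A, so f_B = 772.3 + 3.5 = 775.8 Hz.
C is below B, so f_C = 775.8 − 3.8 = 772 Hz.

772 Hz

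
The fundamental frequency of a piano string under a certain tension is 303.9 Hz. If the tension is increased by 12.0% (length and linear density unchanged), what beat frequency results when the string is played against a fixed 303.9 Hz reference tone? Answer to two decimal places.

17.72 Hz

For a string, f ∝ √T, so the new frequency is 303.9·√1.120 = 321.6175 Hz.
f_beat = |321.6175 − 303.9| = 17.72 Hz.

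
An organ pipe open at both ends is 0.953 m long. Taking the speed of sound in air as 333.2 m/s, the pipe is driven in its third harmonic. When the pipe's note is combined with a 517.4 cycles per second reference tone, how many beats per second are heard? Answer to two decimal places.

7.05 Hz

Open pipe: f_n = n·v/(2L) = 3·333.2/(2·0.953) = 524.4491 Hz.
f_beat = |524.4491 − 517.4| = 7.05 Hz.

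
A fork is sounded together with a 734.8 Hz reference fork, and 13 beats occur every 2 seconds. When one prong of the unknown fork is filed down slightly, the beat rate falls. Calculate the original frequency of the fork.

728.3 Hz

Beat frequency = 13/2 = 6.5 Hz.
|f − 734.8| = 6.5, so the fork was at either 728.3 Hz or 741.3 Hz.
Filing a prong removes mass and raises the fork's frequency; the adjustment raises the fork's frequency.
The beat rate fell, so the adjustment moved the fork toward 734.8 Hz — it must have started below the reference.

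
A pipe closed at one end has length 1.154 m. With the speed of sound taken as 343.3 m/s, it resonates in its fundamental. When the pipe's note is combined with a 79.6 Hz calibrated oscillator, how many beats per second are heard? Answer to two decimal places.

Closed pipe (odd harmonics): f_n = n·v/(4L) = 1·343.3/(4·1.154) = 74.3718 Hz.
f_beat = |74.3718 − 79.6| = 5.23 Hz.

5.23 Hz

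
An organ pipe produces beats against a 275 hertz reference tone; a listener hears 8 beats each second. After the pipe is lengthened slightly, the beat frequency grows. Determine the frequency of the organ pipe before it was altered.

|f − 275| = 8, so the organ pipe was at either 267 Hz or 283 Hz.
A longer pipe has a lower fundamental; the adjustment lowers the organ pipe's frequency.
The beat rate rose, so the adjustment moved the organ pipe further from 275 Hz — it was already below the reference.

267 Hz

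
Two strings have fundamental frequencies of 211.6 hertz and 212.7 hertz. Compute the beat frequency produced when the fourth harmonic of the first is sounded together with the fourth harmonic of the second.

4.4 Hz

Fourth harmonic of the first: 4·211.6 = 846.4 Hz.
Fourth harmonic of the second: 4·212.7 = 850.8 Hz.
f_beat = |846.4 − 850.8| = 4.4 Hz.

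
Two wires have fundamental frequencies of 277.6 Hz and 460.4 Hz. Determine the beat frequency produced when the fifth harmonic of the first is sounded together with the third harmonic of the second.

Fifth harmonic of the first: 5·277.6 = 1388.0 Hz.
Third harmonic of the second: 3·460.4 = 1381.2 Hz.
f_beat = |1388.0 − 1381.2| = 6.8 Hz.

6.8 Hz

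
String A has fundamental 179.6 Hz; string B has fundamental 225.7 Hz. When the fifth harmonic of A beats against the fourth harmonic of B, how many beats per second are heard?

Fifth harmonic of the first: 5·179.6 = 898.0 Hz.
Fourth harmonic of the second: 4·225.7 = 902.8 Hz.
f_beat = |898.0 − 902.8| = 4.8 Hz.

4.8 Hz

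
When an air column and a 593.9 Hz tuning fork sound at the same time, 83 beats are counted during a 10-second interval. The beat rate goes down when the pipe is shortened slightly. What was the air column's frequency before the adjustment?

585.6 Hz

Beat frequency = 83/10 = 8.3 Hz.
|f − 593.9| = 8.3, so the air column was at either 585.6 Hz or 602.2 Hz.
A shorter pipe has a higher fundamental; the adjustment raises the air column's frequency.
The beat rate fell, so the adjustment moved the air column toward 593.9 Hz — it must have started below the reference.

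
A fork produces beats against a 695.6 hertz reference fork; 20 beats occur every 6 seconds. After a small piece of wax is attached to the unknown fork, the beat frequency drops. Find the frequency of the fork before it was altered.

698.9333 Hz

Beat frequency = 20/6 = 3.3333 Hz.
|f − 695.6| = 3.3333, so the fork was at either 692.2667 Hz or 698.9333 Hz.
Loading a fork with wax lowers its frequency; the adjustment lowers the fork's frequency.
The beat rate fell, so the adjustment moved the fork toward 695.6 Hz — it must have started above the reference.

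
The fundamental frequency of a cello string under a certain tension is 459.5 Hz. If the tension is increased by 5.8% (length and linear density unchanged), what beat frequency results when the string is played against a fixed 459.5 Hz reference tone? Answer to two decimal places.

For a string, f ∝ √T, so the new frequency is 459.5·√1.058 = 472.6377 Hz.
f_beat = |472.6377 − 459.5| = 13.14 Hz.

13.14 Hz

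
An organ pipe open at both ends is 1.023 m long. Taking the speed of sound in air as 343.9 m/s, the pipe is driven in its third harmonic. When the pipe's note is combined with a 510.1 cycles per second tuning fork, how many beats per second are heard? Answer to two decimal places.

Open pipe: f_n = n·v/(2L) = 3·343.9/(2·1.023) = 504.2522 Hz.
f_beat = |504.2522 − 510.1| = 5.85 Hz.

5.85 Hz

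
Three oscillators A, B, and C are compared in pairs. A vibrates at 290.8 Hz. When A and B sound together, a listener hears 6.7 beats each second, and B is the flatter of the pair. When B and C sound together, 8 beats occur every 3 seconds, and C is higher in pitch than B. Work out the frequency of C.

B is below A, so f_B = 290.8 − 6.7 = 284.1 Hz.
B–C: Beat frequency = 8/3 = 2.6667 Hz.
C is above B, so f_C = 284.1 + 2.6667 = 286.7667 Hz.

286.7667 Hz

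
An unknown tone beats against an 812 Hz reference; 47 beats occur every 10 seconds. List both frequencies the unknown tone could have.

Beat frequency = 47/10 = 4.7 Hz.
|f − 812| = 4.7, so f = 812 ± 4.7.

807.3 Hz or 816.7 Hz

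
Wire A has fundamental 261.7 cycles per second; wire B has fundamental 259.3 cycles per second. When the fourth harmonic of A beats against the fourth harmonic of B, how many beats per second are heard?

Fourth harmonic of the first: 4·261.7 = 1046.8 Hz.
Fourth harmonic of the second: 4·259.3 = 1037.2 Hz.
f_beat = |1046.8 − 1037.2| = 9.6 Hz.

9.6 Hz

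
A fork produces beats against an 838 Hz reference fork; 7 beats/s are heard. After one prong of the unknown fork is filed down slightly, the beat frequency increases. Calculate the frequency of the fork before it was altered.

|f − 838| = 7, so the fork was at either 831 Hz or 845 Hz.
Filing a prong removes mass and raises the fork's frequency; the adjustment raises the fork's frequency.
The beat rate rose, so the adjustment moved the fork further from 838 Hz — it was already above the reference.

845 Hz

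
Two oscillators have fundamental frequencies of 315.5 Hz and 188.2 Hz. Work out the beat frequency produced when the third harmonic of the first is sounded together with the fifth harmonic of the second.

5.5 Hz

Third harmonic of the first: 3·315.5 = 946.5 Hz.
Fifth harmonic of the second: 5·188.2 = 941.0 Hz.
f_beat = |946.5 − 941.0| = 5.5 Hz.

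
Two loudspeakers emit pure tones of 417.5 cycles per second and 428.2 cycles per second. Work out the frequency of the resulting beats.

The beat frequency equals the magnitude of the frequency difference.
|417.5 − 428.2| = 10.7 Hz.

10.7 Hz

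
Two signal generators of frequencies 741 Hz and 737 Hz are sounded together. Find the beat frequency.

4 Hz

Beats arise from superposition of two nearby frequencies; the beat rate is |f₁ − f₂|.
|741 − 737| = 4 Hz.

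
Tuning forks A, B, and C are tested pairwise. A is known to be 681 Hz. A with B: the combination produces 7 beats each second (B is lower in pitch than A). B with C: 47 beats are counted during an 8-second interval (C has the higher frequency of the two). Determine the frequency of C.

B is below A, so f_B = 681 − 7 = 674 Hz.
B–C: Beat frequency = 47/8 = 5.875 Hz.
C is above B, so f_C = 674 + 5.875 = 679.875 Hz.

679.875 Hz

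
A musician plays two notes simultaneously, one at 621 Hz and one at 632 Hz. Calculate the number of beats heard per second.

The beat frequency equals the magnitude of the frequency difference.
|621 − 632| = 11 Hz.

11 Hz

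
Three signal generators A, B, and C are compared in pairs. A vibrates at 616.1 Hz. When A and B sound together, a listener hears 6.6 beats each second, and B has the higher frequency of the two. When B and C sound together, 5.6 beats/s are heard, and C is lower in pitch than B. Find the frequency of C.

B is above A, so f_B = 616.1 + 6.6 = 622.7 Hz.
C is below B, so f_C = 622.7 − 5.6 = 617.1 Hz.

617.1 Hz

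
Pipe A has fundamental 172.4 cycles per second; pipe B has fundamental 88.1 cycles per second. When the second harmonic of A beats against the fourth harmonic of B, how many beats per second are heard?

Second harmonic of the first: 2·172.4 = 344.8 Hz.
Fourth harmonic of the second: 4·88.1 = 352.4 Hz.
f_beat = |344.8 − 352.4| = 7.6 Hz.

7.6 Hz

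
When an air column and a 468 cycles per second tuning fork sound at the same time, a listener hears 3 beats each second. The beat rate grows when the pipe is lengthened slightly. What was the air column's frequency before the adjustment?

|f − 468| = 3, so the air column was at either 465 Hz or 471 Hz.
A longer pipe has a lower fundamental; the adjustment lowers the air column's frequency.
The beat rate rose, so the adjustment moved the air column further from 468 Hz — it was already below the reference.

465 Hz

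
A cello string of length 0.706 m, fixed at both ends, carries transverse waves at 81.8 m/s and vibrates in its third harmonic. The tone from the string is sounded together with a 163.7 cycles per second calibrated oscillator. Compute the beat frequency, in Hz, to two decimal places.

10.10 Hz

For a string fixed at both ends, f_n = n·v/(2L) = 3·81.8/(2·0.706) = 173.7960 Hz.
f_beat = |173.7960 − 163.7| = 10.10 Hz.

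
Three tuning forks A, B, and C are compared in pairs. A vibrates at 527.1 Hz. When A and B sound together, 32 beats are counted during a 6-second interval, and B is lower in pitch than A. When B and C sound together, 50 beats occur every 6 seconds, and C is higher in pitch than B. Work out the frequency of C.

A–B: Beat frequency = 32/6 = 5.3333 Hz.
B is below A, so f_B = 527.1 − 5.3333 = 521.7667 Hz.
B–C: Beat frequency = 50/6 = 8.3333 Hz.
C is above B, so f_C = 521.7667 + 8.3333 = 530.1 Hz.

530.1 Hz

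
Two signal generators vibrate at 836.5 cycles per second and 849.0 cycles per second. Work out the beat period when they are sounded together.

0.080 s

f_beat = |836.5 − 849.0| = 12.5 Hz.
Beat period T = 1 / f_beat = 1 / 12.5 s.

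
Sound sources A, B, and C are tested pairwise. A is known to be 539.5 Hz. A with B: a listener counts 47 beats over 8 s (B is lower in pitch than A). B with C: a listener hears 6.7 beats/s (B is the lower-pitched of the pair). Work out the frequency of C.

540.325 Hz

A–B: Beat frequency = 47/8 = 5.875 Hz.
B is below A, so f_B = 539.5 − 5.875 = 533.625 Hz.
C is above B, so f_C = 533.625 + 6.7 = 540.325 Hz.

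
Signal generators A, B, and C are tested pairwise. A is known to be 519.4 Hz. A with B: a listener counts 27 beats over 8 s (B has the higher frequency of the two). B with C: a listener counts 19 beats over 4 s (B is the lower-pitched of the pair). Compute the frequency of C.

527.525 Hz

A–B: Beat frequency = 27/8 = 3.375 Hz.
B is above A, so f_B = 519.4 + 3.375 = 522.775 Hz.
B–C: Beat frequency = 19/4 = 4.75 Hz.
C is above B, so f_C = 522.775 + 4.75 = 527.525 Hz.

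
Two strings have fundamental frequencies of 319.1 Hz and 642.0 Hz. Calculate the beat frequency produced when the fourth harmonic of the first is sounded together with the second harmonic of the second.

7.6 Hz

Fourth harmonic of the first: 4·319.1 = 1276.4 Hz.
Second harmonic of the second: 2·642.0 = 1284.0 Hz.
f_beat = |1276.4 − 1284.0| = 7.6 Hz.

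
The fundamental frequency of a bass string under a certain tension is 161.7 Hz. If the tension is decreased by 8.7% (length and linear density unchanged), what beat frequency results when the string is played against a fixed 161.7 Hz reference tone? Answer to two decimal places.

7.19 Hz

For a string, f ∝ √T, so the new frequency is 161.7·√0.913 = 154.5060 Hz.
f_beat = |154.5060 − 161.7| = 7.19 Hz.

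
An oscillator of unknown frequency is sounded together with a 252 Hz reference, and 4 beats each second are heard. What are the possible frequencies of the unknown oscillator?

|f − 252| = 4, so f = 252 ± 4.

248 Hz or 256 Hz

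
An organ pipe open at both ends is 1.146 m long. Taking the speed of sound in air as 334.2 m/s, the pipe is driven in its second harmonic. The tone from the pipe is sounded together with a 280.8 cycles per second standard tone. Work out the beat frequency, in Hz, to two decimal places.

Open pipe: f_n = n·v/(2L) = 2·334.2/(2·1.146) = 291.6230 Hz.
f_beat = |291.6230 − 280.8| = 10.82 Hz.

10.82 Hz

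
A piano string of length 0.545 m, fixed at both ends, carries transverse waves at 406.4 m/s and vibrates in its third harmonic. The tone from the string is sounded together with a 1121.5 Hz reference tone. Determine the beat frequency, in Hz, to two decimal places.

For a string fixed at both ends, f_n = n·v/(2L) = 3·406.4/(2·0.545) = 1118.5321 Hz.
f_beat = |1118.5321 − 1121.5| = 2.97 Hz.

2.97 Hz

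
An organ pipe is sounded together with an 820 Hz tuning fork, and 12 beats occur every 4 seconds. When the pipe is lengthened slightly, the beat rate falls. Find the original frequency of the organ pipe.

823 Hz

Beat frequency = 12/4 = 3 Hz.
|f − 820| = 3, so the organ pipe was at either 817 Hz or 823 Hz.
A longer pipe has a lower fundamental; the adjustment lowers the organ pipe's frequency.
The beat rate fell, so the adjustment moved the organ pipe toward 820 Hz — it must have started above the reference.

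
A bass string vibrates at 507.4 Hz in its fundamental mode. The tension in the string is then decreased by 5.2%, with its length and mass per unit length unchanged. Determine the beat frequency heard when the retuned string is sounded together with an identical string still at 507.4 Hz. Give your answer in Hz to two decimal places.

For a string, f ∝ √T, so the new frequency is 507.4·√0.948 = 494.0315 Hz.
f_beat = |494.0315 − 507.4| = 13.37 Hz.

13.37 Hz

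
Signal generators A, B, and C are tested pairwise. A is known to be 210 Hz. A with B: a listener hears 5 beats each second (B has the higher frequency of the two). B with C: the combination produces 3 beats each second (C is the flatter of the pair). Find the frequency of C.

B is above A, so f_B = 210 + 5 = 215 Hz.
C is below B, so f_C = 215 − 3 = 212 Hz.

212 Hz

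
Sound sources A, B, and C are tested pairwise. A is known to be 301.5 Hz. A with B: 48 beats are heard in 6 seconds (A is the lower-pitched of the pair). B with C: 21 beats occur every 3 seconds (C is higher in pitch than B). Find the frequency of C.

316.5 Hz

A–B: Beat frequency = 48/6 = 8 Hz.
B is above A, so f_B = 301.5 + 8 = 309.5 Hz.
B–C: Beat frequency = 21/3 = 7 Hz.
C is above B, so f_C = 309.5 + 7 = 316.5 Hz.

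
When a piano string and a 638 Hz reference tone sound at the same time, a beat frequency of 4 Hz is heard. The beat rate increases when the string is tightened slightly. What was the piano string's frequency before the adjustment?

642 Hz

|f − 638| = 4, so the piano string was at either 634 Hz or 642 Hz.
Increasing tension raises a string's frequency; the adjustment raises the piano string's frequency.
The beat rate rose, so the adjustment moved the piano string further from 638 Hz — it was already above the reference.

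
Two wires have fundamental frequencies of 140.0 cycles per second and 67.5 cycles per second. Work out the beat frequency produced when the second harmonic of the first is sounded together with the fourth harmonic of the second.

Second harmonic of the first: 2·140.0 = 280.0 Hz.
Fourth harmonic of the second: 4·67.5 = 270.0 Hz.
f_beat = |280.0 − 270.0| = 10.0 Hz.

10.0 Hz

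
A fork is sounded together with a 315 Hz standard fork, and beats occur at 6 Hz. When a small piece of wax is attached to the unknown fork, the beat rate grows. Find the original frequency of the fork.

309 Hz

|f − 315| = 6, so the fork was at either 309 Hz or 321 Hz.
Loading a fork with wax lowers its frequency; the adjustment lowers the fork's frequency.
The beat rate rose, so the adjustment moved the fork further from 315 Hz — it was already below the reference.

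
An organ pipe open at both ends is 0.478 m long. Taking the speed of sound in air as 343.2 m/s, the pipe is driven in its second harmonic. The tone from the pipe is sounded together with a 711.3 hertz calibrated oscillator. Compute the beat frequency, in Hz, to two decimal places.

Open pipe: f_n = n·v/(2L) = 2·343.2/(2·0.478) = 717.9916 Hz.
f_beat = |717.9916 − 711.3| = 6.69 Hz.

6.69 Hz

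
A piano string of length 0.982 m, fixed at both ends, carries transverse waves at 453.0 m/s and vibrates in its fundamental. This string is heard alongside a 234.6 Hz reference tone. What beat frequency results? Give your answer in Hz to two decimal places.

3.95 Hz

For a string fixed at both ends, f_n = n·v/(2L) = 1·453.0/(2·0.982) = 230.6517 Hz.
f_beat = |230.6517 − 234.6| = 3.95 Hz.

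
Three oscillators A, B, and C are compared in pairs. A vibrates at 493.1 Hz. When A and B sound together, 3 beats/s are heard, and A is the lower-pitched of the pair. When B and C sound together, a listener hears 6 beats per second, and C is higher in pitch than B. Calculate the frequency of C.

502.1 Hz

B is above A, so f_B = 493.1 + 3 = 496.1 Hz.
C is above B, so f_C = 496.1 + 6 = 502.1 Hz.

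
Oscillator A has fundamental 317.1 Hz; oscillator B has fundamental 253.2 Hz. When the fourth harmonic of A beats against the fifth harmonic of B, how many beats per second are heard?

2.4 Hz

Fourth harmonic of the first: 4·317.1 = 1268.4 Hz.
Fifth harmonic of the second: 5·253.2 = 1266.0 Hz.
f_beat = |1268.4 − 1266.0| = 2.4 Hz.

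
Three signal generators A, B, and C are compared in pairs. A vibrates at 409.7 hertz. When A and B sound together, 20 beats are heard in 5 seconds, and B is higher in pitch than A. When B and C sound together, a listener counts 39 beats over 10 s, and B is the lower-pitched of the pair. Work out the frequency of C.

417.6 Hz

A–B: Beat frequency = 20/5 = 4 Hz.
B is above A, so f_B = 409.7 + 4 = 413.7 Hz.
B–C: Beat frequency = 39/10 = 3.9 Hz.
C is above B, so f_C = 413.7 + 3.9 = 417.6 Hz.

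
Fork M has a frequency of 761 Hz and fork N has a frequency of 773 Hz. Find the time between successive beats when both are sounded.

0.083 s

f_beat = |761 − 773| = 12 Hz.
Beat period T = 1 / f_beat = 1 / 12 s.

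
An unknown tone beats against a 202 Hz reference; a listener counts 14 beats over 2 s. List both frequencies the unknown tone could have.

Beat frequency = 14/2 = 7 Hz.
|f − 202| = 7, so f = 202 ± 7.

195 Hz or 209 Hz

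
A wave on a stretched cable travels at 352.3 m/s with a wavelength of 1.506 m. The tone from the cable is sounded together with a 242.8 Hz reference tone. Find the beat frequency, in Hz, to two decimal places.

8.87 Hz

Source frequency f = v/λ = 352.3/1.506 = 233.9309 Hz.
f_beat = |233.9309 − 242.8| = 8.87 Hz.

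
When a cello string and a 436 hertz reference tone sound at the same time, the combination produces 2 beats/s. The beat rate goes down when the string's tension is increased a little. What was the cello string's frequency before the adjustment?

434 Hz

|f − 436| = 2, so the cello string was at either 434 Hz or 438 Hz.
Higher tension means higher frequency; the adjustment raises the cello string's frequency.
The beat rate fell, so the adjustment moved the cello string toward 436 Hz — it must have started below the reference.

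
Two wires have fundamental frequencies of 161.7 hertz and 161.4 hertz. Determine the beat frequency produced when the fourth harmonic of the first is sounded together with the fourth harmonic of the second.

Fourth harmonic of the first: 4·161.7 = 646.8 Hz.
Fourth harmonic of the second: 4·161.4 = 645.6 Hz.
f_beat = |646.8 − 645.6| = 1.2 Hz.

1.2 Hz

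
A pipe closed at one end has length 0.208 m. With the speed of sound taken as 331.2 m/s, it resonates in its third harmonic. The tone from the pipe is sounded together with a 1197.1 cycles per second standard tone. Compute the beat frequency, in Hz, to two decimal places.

2.87 Hz

Closed pipe (odd harmonics): f_n = n·v/(4L) = 3·331.2/(4·0.208) = 1194.2308 Hz.
f_beat = |1194.2308 − 1197.1| = 2.87 Hz.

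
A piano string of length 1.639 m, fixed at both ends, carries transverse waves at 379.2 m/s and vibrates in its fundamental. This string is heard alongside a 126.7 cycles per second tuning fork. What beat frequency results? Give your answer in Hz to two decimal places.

For a string fixed at both ends, f_n = n·v/(2L) = 1·379.2/(2·1.639) = 115.6803 Hz.
f_beat = |115.6803 − 126.7| = 11.02 Hz.

11.02 Hz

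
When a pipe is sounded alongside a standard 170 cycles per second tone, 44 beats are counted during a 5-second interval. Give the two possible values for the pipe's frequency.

Beat frequency = 44/5 = 8.8 Hz.
|f − 170| = 8.8, so f = 170 ± 8.8.

161.2 Hz or 178.8 Hz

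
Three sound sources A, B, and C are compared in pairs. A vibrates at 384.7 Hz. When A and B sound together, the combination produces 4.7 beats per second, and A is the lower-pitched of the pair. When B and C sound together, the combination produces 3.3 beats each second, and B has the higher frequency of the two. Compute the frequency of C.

386.1 Hz

B is above A, so f_B = 384.7 + 4.7 = 389.4 Hz.
C is below B, so f_C = 389.4 − 3.3 = 386.1 Hz.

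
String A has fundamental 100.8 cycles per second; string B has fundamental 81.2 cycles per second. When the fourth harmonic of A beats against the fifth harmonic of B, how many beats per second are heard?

Fourth harmonic of the first: 4·100.8 = 403.2 Hz.
Fifth harmonic of the second: 5·81.2 = 406.0 Hz.
f_beat = |403.2 − 406.0| = 2.8 Hz.

2.8 Hz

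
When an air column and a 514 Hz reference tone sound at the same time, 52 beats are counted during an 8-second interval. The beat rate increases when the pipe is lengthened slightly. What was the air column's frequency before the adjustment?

507.5 Hz

Beat frequency = 52/8 = 6.5 Hz.
|f − 514| = 6.5, so the air column was at either 507.5 Hz or 520.5 Hz.
A longer pipe has a lower fundamental; the adjustment lowers the air column's frequency.
The beat rate rose, so the adjustment moved the air column further from 514 Hz — it was already below the reference.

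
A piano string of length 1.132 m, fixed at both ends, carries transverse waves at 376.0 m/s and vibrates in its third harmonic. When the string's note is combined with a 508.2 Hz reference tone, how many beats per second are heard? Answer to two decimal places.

For a string fixed at both ends, f_n = n·v/(2L) = 3·376.0/(2·1.132) = 498.2332 Hz.
f_beat = |498.2332 − 508.2| = 9.97 Hz.

9.97 Hz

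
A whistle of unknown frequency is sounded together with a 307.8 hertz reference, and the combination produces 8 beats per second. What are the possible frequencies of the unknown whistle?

|f − 307.8| = 8, so f = 307.8 ± 8.

299.8 Hz or 315.8 Hz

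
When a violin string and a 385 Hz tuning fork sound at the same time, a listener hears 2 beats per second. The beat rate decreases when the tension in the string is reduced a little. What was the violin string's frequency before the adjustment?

387 Hz

|f − 385| = 2, so the violin string was at either 383 Hz or 387 Hz.
Lower tension means lower frequency; the adjustment lowers the violin string's frequency.
The beat rate fell, so the adjustment moved the violin string toward 385 Hz — it must have started above the reference.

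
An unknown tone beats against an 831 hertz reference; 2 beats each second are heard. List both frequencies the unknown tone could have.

829 Hz or 833 Hz

|f − 831| = 2, so f = 831 ± 2.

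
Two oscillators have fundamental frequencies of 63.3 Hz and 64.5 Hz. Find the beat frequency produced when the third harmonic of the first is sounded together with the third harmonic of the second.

Third harmonic of the first: 3·63.3 = 189.9 Hz.
Third harmonic of the second: 3·64.5 = 193.5 Hz.
f_beat = |189.9 − 193.5| = 3.6 Hz.

3.6 Hz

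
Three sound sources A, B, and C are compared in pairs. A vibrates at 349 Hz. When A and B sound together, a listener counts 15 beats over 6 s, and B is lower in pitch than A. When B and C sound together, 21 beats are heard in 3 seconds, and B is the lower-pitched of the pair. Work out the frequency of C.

A–B: Beat frequency = 15/6 = 2.5 Hz.
B is below A, so f_B = 349 − 2.5 = 346.5 Hz.
B–C: Beat frequency = 21/3 = 7 Hz.
C is above B, so f_C = 346.5 + 7 = 353.5 Hz.

353.5 Hz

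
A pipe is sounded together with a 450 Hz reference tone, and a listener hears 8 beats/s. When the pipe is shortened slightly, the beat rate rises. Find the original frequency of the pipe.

458 Hz

|f − 450| = 8, so the pipe was at either 442 Hz or 458 Hz.
A shorter pipe has a higher fundamental; the adjustment raises the pipe's frequency.
The beat rate rose, so the adjustment moved the pipe further from 450 Hz — it was already above the reference.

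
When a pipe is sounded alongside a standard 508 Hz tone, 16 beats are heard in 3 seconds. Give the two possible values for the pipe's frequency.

502.6667 Hz or 513.3333 Hz

Beat frequency = 16/3 = 5.3333 Hz.
|f − 508| = 5.3333, so f = 508 ± 5.3333.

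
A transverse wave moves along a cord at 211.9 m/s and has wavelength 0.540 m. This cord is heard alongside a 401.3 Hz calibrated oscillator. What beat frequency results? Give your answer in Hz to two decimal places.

8.89 Hz

Source frequency f = v/λ = 211.9/0.540 = 392.4074 Hz.
f_beat = |392.4074 − 401.3| = 8.89 Hz.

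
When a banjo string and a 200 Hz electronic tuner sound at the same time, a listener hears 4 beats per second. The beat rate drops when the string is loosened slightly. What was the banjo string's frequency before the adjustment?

|f − 200| = 4, so the banjo string was at either 196 Hz or 204 Hz.
Reducing tension lowers a string's frequency; the adjustment lowers the banjo string's frequency.
The beat rate fell, so the adjustment moved the banjo string toward 200 Hz — it must have started above the reference.

204 Hz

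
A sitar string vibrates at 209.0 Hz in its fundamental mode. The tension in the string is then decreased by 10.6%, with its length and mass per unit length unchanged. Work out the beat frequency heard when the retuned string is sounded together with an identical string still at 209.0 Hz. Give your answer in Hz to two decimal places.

11.39 Hz

For a string, f ∝ √T, so the new frequency is 209.0·√0.894 = 197.6128 Hz.
f_beat = |197.6128 − 209.0| = 11.39 Hz.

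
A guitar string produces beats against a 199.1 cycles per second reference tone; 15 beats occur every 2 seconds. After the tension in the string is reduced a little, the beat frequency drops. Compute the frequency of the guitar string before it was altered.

206.6 Hz

Beat frequency = 15/2 = 7.5 Hz.
|f − 199.1| = 7.5, so the guitar string was at either 191.6 Hz or 206.6 Hz.
Lower tension means lower frequency; the adjustment lowers the guitar string's frequency.
The beat rate fell, so the adjustment moved the guitar string toward 199.1 Hz — it must have started above the reference.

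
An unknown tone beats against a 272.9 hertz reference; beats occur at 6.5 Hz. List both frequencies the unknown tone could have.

266.4 Hz or 279.4 Hz

|f − 272.9| = 6.5, so f = 272.9 ± 6.5.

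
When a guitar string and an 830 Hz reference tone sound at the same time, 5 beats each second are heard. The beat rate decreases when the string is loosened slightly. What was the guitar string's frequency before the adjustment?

|f − 830| = 5, so the guitar string was at either 825 Hz or 835 Hz.
Reducing tension lowers a string's frequency; the adjustment lowers the guitar string's frequency.
The beat rate fell, so the adjustment moved the guitar string toward 830 Hz — it must have started above the reference.

835 Hz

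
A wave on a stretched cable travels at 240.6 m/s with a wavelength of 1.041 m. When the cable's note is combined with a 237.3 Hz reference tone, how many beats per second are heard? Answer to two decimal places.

Source frequency f = v/λ = 240.6/1.041 = 231.1239 Hz.
f_beat = |231.1239 − 237.3| = 6.18 Hz.

6.18 Hz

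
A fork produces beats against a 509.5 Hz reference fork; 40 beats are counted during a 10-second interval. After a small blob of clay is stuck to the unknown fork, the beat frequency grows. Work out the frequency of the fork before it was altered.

Beat frequency = 40/10 = 4 Hz.
|f − 509.5| = 4, so the fork was at either 505.5 Hz or 513.5 Hz.
Adding mass to a fork lowers its frequency; the adjustment lowers the fork's frequency.
The beat rate rose, so the adjustment moved the fork further from 509.5 Hz — it was already below the reference.

505.5 Hz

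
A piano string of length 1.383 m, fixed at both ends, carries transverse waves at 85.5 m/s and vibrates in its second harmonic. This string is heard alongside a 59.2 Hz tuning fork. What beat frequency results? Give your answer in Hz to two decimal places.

For a string fixed at both ends, f_n = n·v/(2L) = 2·85.5/(2·1.383) = 61.8221 Hz.
f_beat = |61.8221 − 59.2| = 2.62 Hz.

2.62 Hz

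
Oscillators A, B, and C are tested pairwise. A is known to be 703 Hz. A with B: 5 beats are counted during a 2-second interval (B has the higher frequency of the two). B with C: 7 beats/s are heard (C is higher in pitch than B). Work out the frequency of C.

712.5 Hz

A–B: Beat frequency = 5/2 = 2.5 Hz.
B is above A, so f_B = 703 + 2.5 = 705.5 Hz.
C is above B, so f_C = 705.5 + 7 = 712.5 Hz.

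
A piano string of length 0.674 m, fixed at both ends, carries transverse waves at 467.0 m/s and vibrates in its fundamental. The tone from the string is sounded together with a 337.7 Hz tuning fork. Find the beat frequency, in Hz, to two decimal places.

8.74 Hz

For a string fixed at both ends, f_n = n·v/(2L) = 1·467.0/(2·0.674) = 346.4392 Hz.
f_beat = |346.4392 − 337.7| = 8.74 Hz.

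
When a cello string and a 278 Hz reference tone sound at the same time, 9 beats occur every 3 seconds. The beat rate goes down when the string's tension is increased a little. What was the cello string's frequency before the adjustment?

Beat frequency = 9/3 = 3 Hz.
|f − 278| = 3, so the cello string was at either 275 Hz or 281 Hz.
Higher tension means higher frequency; the adjustment raises the cello string's frequency.
The beat rate fell, so the adjustment moved the cello string toward 278 Hz — it must have started below the reference.

275 Hz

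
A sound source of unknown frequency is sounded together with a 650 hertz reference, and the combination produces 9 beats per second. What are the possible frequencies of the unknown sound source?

641 Hz or 659 Hz

|f − 650| = 9, so f = 650 ± 9.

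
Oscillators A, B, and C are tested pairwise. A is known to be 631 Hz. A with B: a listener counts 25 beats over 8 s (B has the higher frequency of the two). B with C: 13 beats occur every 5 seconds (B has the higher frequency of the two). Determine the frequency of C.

631.525 Hz

A–B: Beat frequency = 25/8 = 3.125 Hz.
B is above A, so f_B = 631 + 3.125 = 634.125 Hz.
B–C: Beat frequency = 13/5 = 2.6 Hz.
C is below B, so f_C = 634.125 − 2.6 = 631.525 Hz.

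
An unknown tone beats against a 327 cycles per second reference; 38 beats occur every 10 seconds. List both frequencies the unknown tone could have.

323.2 Hz or 330.8 Hz

Beat frequency = 38/10 = 3.8 Hz.
|f − 327| = 3.8, so f = 327 ± 3.8.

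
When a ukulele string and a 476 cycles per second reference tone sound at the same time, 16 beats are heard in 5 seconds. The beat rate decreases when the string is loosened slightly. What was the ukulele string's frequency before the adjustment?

Beat frequency = 16/5 = 3.2 Hz.
|f − 476| = 3.2, so the ukulele string was at either 472.8 Hz or 479.2 Hz.
Reducing tension lowers a string's frequency; the adjustment lowers the ukulele string's frequency.
The beat rate fell, so the adjustment moved the ukulele string toward 476 Hz — it must have started above the reference.

479.2 Hz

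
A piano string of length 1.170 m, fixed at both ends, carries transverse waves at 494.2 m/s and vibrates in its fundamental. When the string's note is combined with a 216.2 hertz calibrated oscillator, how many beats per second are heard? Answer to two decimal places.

5.00 Hz

For a string fixed at both ends, f_n = n·v/(2L) = 1·494.2/(2·1.170) = 211.1966 Hz.
f_beat = |211.1966 − 216.2| = 5.00 Hz.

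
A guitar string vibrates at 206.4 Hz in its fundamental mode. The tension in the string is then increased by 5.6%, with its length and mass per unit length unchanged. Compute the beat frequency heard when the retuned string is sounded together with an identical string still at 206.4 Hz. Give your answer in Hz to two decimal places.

5.70 Hz

For a string, f ∝ √T, so the new frequency is 206.4·√1.056 = 212.1005 Hz.
f_beat = |212.1005 − 206.4| = 5.70 Hz.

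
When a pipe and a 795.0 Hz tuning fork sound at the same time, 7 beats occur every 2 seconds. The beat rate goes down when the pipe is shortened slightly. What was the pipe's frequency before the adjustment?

791.5 Hz

Beat frequency = 7/2 = 3.5 Hz.
|f − 795.0| = 3.5, so the pipe was at either 791.5 Hz or 798.5 Hz.
A shorter pipe has a higher fundamental; the adjustment raises the pipe's frequency.
The beat rate fell, so the adjustment moved the pipe toward 795.0 Hz — it must have started below the reference.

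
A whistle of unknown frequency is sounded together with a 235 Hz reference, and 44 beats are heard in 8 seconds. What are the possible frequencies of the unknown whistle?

229.5 Hz or 240.5 Hz

Beat frequency = 44/8 = 5.5 Hz.
|f − 235| = 5.5, so f = 235 ± 5.5.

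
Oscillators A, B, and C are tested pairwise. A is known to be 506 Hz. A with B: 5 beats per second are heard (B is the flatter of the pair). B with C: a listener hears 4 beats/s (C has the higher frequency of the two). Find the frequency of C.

B is below A, so f_B = 506 − 5 = 501 Hz.
C is above B, so f_C = 501 + 4 = 505 Hz.

505 Hz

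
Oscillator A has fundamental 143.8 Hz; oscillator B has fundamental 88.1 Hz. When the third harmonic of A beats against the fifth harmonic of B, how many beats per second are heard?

Third harmonic of the first: 3·143.8 = 431.4 Hz.
Fifth harmonic of the second: 5·88.1 = 440.5 Hz.
f_beat = |431.4 − 440.5| = 9.1 Hz.

9.1 Hz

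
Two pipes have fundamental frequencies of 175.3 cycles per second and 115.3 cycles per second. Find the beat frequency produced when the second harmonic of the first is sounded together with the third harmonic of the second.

Second harmonic of the first: 2·175.3 = 350.6 Hz.
Third harmonic of the second: 3·115.3 = 345.9 Hz.
f_beat = |350.6 − 345.9| = 4.7 Hz.

4.7 Hz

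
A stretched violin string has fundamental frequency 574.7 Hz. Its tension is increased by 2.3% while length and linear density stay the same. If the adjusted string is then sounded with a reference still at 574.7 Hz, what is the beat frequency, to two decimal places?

6.57 Hz

For a string, f ∝ √T, so the new frequency is 574.7·√1.023 = 581.2715 Hz.
f_beat = |581.2715 − 574.7| = 6.57 Hz.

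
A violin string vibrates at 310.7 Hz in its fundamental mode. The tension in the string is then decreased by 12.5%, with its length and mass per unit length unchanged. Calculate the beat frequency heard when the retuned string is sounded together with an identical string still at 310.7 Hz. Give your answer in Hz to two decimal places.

20.07 Hz

For a string, f ∝ √T, so the new frequency is 310.7·√0.875 = 290.6332 Hz.
f_beat = |290.6332 − 310.7| = 20.07 Hz.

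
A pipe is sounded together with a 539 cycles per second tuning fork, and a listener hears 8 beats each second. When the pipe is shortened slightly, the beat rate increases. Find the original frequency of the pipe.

547 Hz

|f − 539| = 8, so the pipe was at either 531 Hz or 547 Hz.
A shorter pipe has a higher fundamental; the adjustment raises the pipe's frequency.
The beat rate rose, so the adjustment moved the pipe further from 539 Hz — it was already above the reference.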